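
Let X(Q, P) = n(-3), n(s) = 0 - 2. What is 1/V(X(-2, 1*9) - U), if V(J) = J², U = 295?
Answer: 1/88209 ≈ 1.1337e-5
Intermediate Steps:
n(s) = -2
X(Q, P) = -2
1/V(X(-2, 1*9) - U) = 1/((-2 - 1*295)²) = 1/((-2 - 295)²) = 1/((-297)²) = 1/88209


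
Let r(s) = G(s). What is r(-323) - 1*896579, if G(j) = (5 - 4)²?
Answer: -896578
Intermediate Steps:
G(j) = 1 (G(j) = 1² = 1)
r(s) = 1
r(-323) - 1*896579 = 1 - 1*896579 = 1 - 896579 = -896578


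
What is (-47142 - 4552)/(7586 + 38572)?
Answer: -25847/23079 ≈ -1.1199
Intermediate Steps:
(-47142 - 4552)/(7586 + 38572) = -51694/46158 = -51694*1/46158 = -25847/23079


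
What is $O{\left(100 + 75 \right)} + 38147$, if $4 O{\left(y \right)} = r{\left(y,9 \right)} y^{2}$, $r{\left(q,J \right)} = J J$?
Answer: $\frac{2633213}{4} \approx 6.583 \cdot 10^{5}$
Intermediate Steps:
$r{\left(q,J \right)} = J^{2}$
$O{\left(y \right)} = \frac{81 y^{2}}{4}$ ($O{\left(y \right)} = \frac{9^{2} y^{2}}{4} = \frac{81 y^{2}}{4}$)
$O{\left(100 + 75 \right)} + 38147 = \frac{81 \left(100 + 75\right)^{2}}{4} + 38147 = \frac{81 \cdot 175^{2}}{4} + 38147 = \frac{81}{4} \cdot 30625 + 38147 = \frac{2480625}{4} + 38147 = \frac{2633213}{4}$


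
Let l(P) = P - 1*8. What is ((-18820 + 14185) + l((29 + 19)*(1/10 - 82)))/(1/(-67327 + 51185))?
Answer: 692023682/5 ≈ 1.3840e+8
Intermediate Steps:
l(P) = -8 + P (l(P) = P - 8 = -8 + P)
((-18820 + 14185) + l((29 + 19)*(1/10 - 82)))/(1/(-67327 + 51185)) = ((-18820 + 14185) + (-8 + (29 + 19)*(1/10 - 82)))/(1/(-67327 + 51185)) = (-4635 + (-8 + 48*(1/10 - 82)))/(1/(-16142)) = (-4635 + (-8 + 48*(-819/10)))/(-1/16142) = (-4635 + (-8 - 19656/5))*(-16142) = (-4635 - 19696/5)*(-16142) = -42871/5*(-16142) = 692023682/5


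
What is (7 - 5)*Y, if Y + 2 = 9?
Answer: 14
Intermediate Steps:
Y = 7 (Y = -2 + 9 = 7)
(7 - 5)*Y = (7 - 5)*7 = 2*7 = 14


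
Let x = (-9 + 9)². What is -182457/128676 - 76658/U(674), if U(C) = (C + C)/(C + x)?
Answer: -1644068287/42892 ≈ -38330.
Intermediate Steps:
x = 0 (x = 0² = 0)
U(C) = 2 (U(C) = (C + C)/(C + 0) = (2*C)/C = 2)
-182457/128676 - 76658/U(674) = -182457/128676 - 76658/2 = -182457*1/128676 - 76658*½ = -60819/42892 - 38329 = -1644068287/42892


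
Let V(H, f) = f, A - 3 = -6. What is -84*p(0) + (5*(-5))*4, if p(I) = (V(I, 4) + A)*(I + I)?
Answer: -100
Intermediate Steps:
A = -3 (A = 3 - 6 = -3)
p(I) = 2*I (p(I) = (4 - 3)*(I + I) = 1*(2*I) = 2*I)
-84*p(0) + (5*(-5))*4 = -168*0 + (5*(-5))*4 = -84*0 - 25*4 = 0 - 100 = -100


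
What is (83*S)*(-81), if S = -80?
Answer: 537840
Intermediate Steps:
(83*S)*(-81) = (83*(-80))*(-81) = -6640*(-81) = 537840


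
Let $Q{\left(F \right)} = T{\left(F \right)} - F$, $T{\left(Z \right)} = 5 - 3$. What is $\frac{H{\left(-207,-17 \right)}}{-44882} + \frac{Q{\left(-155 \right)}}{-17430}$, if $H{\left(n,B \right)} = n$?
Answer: $- \frac{859616}{195573315} \approx -0.0043954$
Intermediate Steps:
$T{\left(Z \right)} = 2$ ($T{\left(Z \right)} = 5 - 3 = 2$)
$Q{\left(F \right)} = 2 - F$
$\frac{H{\left(-207,-17 \right)}}{-44882} + \frac{Q{\left(-155 \right)}}{-17430} = - \frac{207}{-44882} + \frac{2 - -155}{-17430} = \left(-207\right) \left(- \frac{1}{44882}\right) + \left(2 + 155\right) \left(- \frac{1}{17430}\right) = \frac{207}{44882} + 157 \left(- \frac{1}{17430}\right) = \frac{207}{44882} - \frac{157}{17430} = - \frac{859616}{195573315}$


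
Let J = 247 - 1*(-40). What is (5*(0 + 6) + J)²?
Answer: 100489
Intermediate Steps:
J = 287 (J = 247 + 40 = 287)
(5*(0 + 6) + J)² = (5*(0 + 6) + 287)² = (5*6 + 287)² = (30 + 287)² = 317² = 100489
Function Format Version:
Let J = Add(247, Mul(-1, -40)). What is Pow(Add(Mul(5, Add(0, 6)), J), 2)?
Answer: 100489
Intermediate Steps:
J = 287 (J = Add(247, 40) = 287)
Pow(Add(Mul(5, Add(0, 6)), J), 2) = Pow(Add(Mul(5, Add(0, 6)), 287), 2) = Pow(Add(Mul(5, 6), 287), 2) = Pow(Add(30, 287), 2) = Pow(317, 2) = 100489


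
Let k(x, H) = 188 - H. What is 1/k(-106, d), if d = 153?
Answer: 1/35 ≈ 0.028571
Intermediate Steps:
1/k(-106, d) = 1/(188 - 1*153) = 1/(188 - 153) = 1/35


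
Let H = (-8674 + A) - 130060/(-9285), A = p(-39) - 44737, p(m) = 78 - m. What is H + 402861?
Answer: 649171931/1857 ≈ 3.4958e+5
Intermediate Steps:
A = -44620 (A = (78 - 1*(-39)) - 44737 = (78 + 39) - 44737 = 117 - 44737 = -44620)
H = -98940946/1857 (H = (-8674 - 44620) - 130060/(-9285) = -53294 - 130060*(-1/9285) = -53294 + 26012/1857 = -98940946/1857 ≈ -53280.)
H + 402861 = -98940946/1857 + 402861 = 649171931/1857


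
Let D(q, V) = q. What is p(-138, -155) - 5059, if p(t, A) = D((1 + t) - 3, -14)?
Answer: -5199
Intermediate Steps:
p(t, A) = -2 + t (p(t, A) = (1 + t) - 3 = -2 + t)
p(-138, -155) - 5059 = (-2 - 138) - 5059 = -140 - 5059 = -5199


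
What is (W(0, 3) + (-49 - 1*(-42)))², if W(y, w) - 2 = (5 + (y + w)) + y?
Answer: 9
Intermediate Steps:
W(y, w) = 7 + w + 2*y (W(y, w) = 2 + ((5 + (y + w)) + y) = 2 + ((5 + (w + y)) + y) = 2 + ((5 + w + y) + y) = 2 + (5 + w + 2*y) = 7 + w + 2*y)
(W(0, 3) + (-49 - 1*(-42)))² = ((7 + 3 + 2*0) + (-49 - 1*(-42)))² = ((7 + 3 + 0) + (-49 + 42))² = (10 - 7)² = 3² = 9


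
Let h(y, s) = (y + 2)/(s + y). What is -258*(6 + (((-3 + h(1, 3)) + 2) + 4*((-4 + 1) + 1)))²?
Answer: -10449/8 ≈ -1306.1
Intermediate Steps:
h(y, s) = (2 + y)/(s + y)
-258*(6 + (((-3 + h(1, 3)) + 2) + 4*((-4 + 1) + 1)))² = -258*(6 + (((-3 + (2 + 1)/(3 + 1)) + 2) + 4*((-4 + 1) + 1)))² = -258*(6 + (((-3 + 3/4) + 2) + 4*(-3 + 1)))² = -258*(6 + (((-3 + (¼)*3) + 2) + 4*(-2)))² = -258*(6 + (((-3 + ¾) + 2) - 8))² = -258*(6 + ((-9/4 + 2) - 8))² = -258*(6 + (-¼ - 8))² = -258*(6 - 33/4)² = -258*(-9/4)² = -258*81/16 = -10449/8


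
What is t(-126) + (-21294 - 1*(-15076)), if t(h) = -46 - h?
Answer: -6138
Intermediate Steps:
t(-126) + (-21294 - 1*(-15076)) = (-46 - 1*(-126)) + (-21294 - 1*(-15076)) = (-46 + 126) + (-21294 + 15076) = 80 - 6218 = -6138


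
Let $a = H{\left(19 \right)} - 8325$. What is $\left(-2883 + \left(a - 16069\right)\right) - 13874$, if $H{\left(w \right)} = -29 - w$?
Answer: $-41199$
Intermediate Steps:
$a = -8373$ ($a = \left(-29 - 19\right) - 8325 = -48 - 8325 = -8373$)
$\left(-2883 + \left(a - 16069\right)\right) - 13874 = \left(-2883 - 24442\right) - 13874 = -27325 - 13874 = -41199$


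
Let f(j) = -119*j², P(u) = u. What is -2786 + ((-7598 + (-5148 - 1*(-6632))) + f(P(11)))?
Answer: -23299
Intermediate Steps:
-2786 + ((-7598 + (-5148 - 1*(-6632))) + f(P(11))) = -2786 + ((-7598 + (-5148 - 1*(-6632))) - 119*11²) = -2786 + ((-7598 + (-5148 + 6632)) - 119*121) = -2786 + ((-7598 + 1484) - 14399) = -2786 + (-6114 - 14399) = -2786 - 20513 = -23299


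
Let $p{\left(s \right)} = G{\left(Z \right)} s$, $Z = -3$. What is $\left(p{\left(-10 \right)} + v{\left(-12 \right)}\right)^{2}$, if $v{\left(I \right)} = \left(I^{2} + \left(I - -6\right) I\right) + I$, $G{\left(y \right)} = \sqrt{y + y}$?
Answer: $41016 - 4080 i \sqrt{6} \approx 41016.0 - 9993.9 i$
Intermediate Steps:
$G{\left(y \right)} = \sqrt{2} \sqrt{y}$ ($G{\left(y \right)} = \sqrt{2 y} = \sqrt{2} \sqrt{y}$)
$p{\left(s \right)} = i s \sqrt{6}$ ($p{\left(s \right)} = \sqrt{2} \sqrt{-3} s = \sqrt{2} i \sqrt{3} s = i \sqrt{6} s = i s \sqrt{6}$)
$v{\left(I \right)} = I + I^{2} + I \left(6 + I\right)$ ($v{\left(I \right)} = \left(I^{2} + \left(I + 6\right) I\right) + I = \left(I^{2} + \left(6 + I\right) I\right) + I = \left(I^{2} + I \left(6 + I\right)\right) + I = I + I^{2} + I \left(6 + I\right)$)
$\left(p{\left(-10 \right)} + v{\left(-12 \right)}\right)^{2} = \left(i \left(-10\right) \sqrt{6} - 12 \left(7 + 2 \left(-12\right)\right)\right)^{2} = \left(- 10 i \sqrt{6} - 12 \left(7 - 24\right)\right)^{2} = \left(- 10 i \sqrt{6} - -204\right)^{2} = \left(- 10 i \sqrt{6} + 204\right)^{2} = \left(204 - 10 i \sqrt{6}\right)^{2}$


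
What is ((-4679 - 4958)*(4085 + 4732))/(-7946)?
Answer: 84969429/7946 ≈ 10693.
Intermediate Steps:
((-4679 - 4958)*(4085 + 4732))/(-7946) = -9637*8817*(-1/7946) = -84969429*(-1/7946) = 84969429/7946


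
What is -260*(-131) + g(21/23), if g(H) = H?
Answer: 783401/23 ≈ 34061.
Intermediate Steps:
-260*(-131) + g(21/23) = -260*(-131) + 21/23 = 34060 + 21*(1/23) = 34060 + 21/23 = 783401/23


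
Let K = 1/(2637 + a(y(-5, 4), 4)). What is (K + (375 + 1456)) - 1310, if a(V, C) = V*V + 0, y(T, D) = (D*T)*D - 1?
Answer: 4792159/9198 ≈ 521.00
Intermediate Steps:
y(T, D) = -1 + T*D² (y(T, D) = T*D² - 1 = -1 + T*D²)
a(V, C) = V² (a(V, C) = V² + 0 = V²)
K = 1/9198 (K = 1/(2637 + (-1 - 5*4²)²) = 1/(2637 + (-1 - 5*16)²) = 1/(2637 + (-1 - 80)²) = 1/(2637 + (-81)²) = 1/(2637 + 6561) = 1/9198 ≈ 0.00010872)
(K + (375 + 1456)) - 1310 = (1/9198 + (375 + 1456)) - 1310 = (1/9198 + 1831) - 1310 = 16841539/9198 - 1310 = 4792159/9198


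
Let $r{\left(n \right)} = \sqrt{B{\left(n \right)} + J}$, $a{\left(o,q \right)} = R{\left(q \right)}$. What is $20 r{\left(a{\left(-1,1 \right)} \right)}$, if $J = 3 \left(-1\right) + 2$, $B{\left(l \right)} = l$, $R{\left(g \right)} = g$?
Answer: $0$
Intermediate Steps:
$J = -1$ ($J = -3 + 2 = -1$)
$a{\left(o,q \right)} = q$
$r{\left(n \right)} = \sqrt{-1 + n}$ ($r{\left(n \right)} = \sqrt{n - 1} = \sqrt{-1 + n}$)
$20 r{\left(a{\left(-1,1 \right)} \right)} = 20 \sqrt{-1 + 1} = 20 \sqrt{0} = 20 \cdot 0 = 0$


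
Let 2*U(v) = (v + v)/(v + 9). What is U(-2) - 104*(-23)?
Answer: 16742/7 ≈ 2391.7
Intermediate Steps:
U(v) = v/(9 + v) (U(v) = ((v + v)/(v + 9))/2 = ((2*v)/(9 + v))/2 = (2*v/(9 + v))/2 = v/(9 + v))
U(-2) - 104*(-23) = -2/(9 - 2) - 104*(-23) = -2/7 + 2392 = 16742/7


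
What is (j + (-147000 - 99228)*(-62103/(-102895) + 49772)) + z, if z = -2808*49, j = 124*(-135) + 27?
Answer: -1261036148056779/102895 ≈ -1.2256e+10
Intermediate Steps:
j = -16713 (j = -16740 + 27 = -16713)
z = -137592
(j + (-147000 - 99228)*(-62103/(-102895) + 49772)) + z = (-16713 + (-147000 - 99228)*(-62103/(-102895) + 49772)) - 137592 = (-16713 - 246228*(-62103*(-1/102895) + 49772)) - 137592 = (-16713 - 246228*(62103/102895 + 49772)) - 137592 = (-16713 - 246228*5121352043/102895) - 137592 = (-16713 - 1261020270843804/102895) - 137592 = -1261021990527939/102895 - 137592 = -1261036148056779/102895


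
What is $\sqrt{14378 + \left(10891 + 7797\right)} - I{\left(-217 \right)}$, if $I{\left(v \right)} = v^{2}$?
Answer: $-47089 + 3 \sqrt{3674} \approx -46907.0$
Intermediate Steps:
$\sqrt{14378 + \left(10891 + 7797\right)} - I{\left(-217 \right)} = \sqrt{14378 + \left(10891 + 7797\right)} - \left(-217\right)^{2} = \sqrt{14378 + 18688} - 47089 = \sqrt{33066} - 47089 = 3 \sqrt{3674} - 47089 = -47089 + 3 \sqrt{3674}$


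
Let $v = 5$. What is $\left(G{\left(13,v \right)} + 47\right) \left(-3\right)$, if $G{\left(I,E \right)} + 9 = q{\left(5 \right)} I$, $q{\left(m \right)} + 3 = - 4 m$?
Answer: $783$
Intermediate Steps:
$q{\left(m \right)} = -3 - 4 m$
$G{\left(I,E \right)} = -9 - 23 I$ ($G{\left(I,E \right)} = -9 + \left(-3 - 20\right) I = -9 - 23 I$)
$\left(G{\left(13,v \right)} + 47\right) \left(-3\right) = \left(\left(-9 - 299\right) + 47\right) \left(-3\right) = \left(-308 + 47\right) \left(-3\right) = \left(-261\right) \left(-3\right) = 783$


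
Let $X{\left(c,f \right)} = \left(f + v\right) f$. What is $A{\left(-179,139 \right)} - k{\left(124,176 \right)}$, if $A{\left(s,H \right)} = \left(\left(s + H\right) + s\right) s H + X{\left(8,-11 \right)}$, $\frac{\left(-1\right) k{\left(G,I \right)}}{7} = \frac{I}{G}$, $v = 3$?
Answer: $\frac{168920145}{31} \approx 5.449 \cdot 10^{6}$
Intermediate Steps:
$k{\left(G,I \right)} = - \frac{7 I}{G}$ ($k{\left(G,I \right)} = - 7 \frac{I}{G} = - \frac{7 I}{G}$)
$X{\left(c,f \right)} = f \left(3 + f\right)$ ($X{\left(c,f \right)} = \left(f + 3\right) f = \left(3 + f\right) f = f \left(3 + f\right)$)
$A{\left(s,H \right)} = 88 + H s \left(H + 2 s\right)$ ($A{\left(s,H \right)} = \left(\left(s + H\right) + s\right) s H - 11 \left(3 - 11\right) = \left(\left(H + s\right) + s\right) s H - -88 = \left(H + 2 s\right) s H + 88 = s \left(H + 2 s\right) H + 88 = H s \left(H + 2 s\right) + 88 = 88 + H s \left(H + 2 s\right)$)
$A{\left(-179,139 \right)} - k{\left(124,176 \right)} = \left(88 - 179 \cdot 139^{2} + 2 \cdot 139 \left(-179\right)^{2}\right) - \left(-7\right) 176 \cdot \frac{1}{124} = \left(88 - 3458459 + 2 \cdot 139 \cdot 32041\right) - \left(-7\right) 176 \cdot \frac{1}{124} = \left(88 - 3458459 + 8907398\right) - - \frac{308}{31} = 5449027 + \frac{308}{31} = \frac{168920145}{31}$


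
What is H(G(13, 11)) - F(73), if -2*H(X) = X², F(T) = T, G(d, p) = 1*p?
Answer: -267/2 ≈ -133.50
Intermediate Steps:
G(d, p) = p
H(X) = -X²/2
H(G(13, 11)) - F(73) = -½*11² - 1*73 = -½*121 - 73 = -121/2 - 73 = -267/2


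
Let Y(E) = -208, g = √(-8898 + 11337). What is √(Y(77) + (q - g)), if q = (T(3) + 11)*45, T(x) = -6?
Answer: √(17 - 3*√271) ≈ 5.6909*I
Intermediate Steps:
g = 3*√271 (g = √2439 = 3*√271 ≈ 49.386)
q = 225 (q = (-6 + 11)*45 = 5*45 = 225)
√(Y(77) + (q - g)) = √(-208 + (225 - 3*√271)) = √(17 - 3*√271)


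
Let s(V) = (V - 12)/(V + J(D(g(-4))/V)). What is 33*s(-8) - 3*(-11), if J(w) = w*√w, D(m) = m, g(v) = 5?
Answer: 3788829/32893 - 52800*I*√10/32893 ≈ 115.19 - 5.0761*I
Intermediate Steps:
J(w) = w^(3/2)
s(V) = (-12 + V)/(V + 5*√5*(1/V)^(3/2)) (s(V) = (V - 12)/(V + (5/V)^(3/2)) = (-12 + V)/(V + 5*√5*(1/V)^(3/2)))
33*s(-8) - 3*(-11) = 33*((-12 - 8)/(-8 + 5*√5*(1/(-8))^(3/2))) - 3*(-11) = 33*(-20/(-8 + 5*√5*(-⅛)^(3/2))) + 33 = 33*(-20/(-8 + 5*√5*(-I*√2/32))) + 33 = 33*(-20/(-8 - 5*I*√10/32)) + 33 = -660/(-8 - 5*I*√10/32) + 33 = 33 - 660/(-8 - 5*I*√10/32)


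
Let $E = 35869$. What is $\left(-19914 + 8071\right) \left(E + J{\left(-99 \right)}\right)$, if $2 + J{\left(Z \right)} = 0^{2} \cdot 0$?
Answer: $-424772881$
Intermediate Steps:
$J{\left(Z \right)} = -2$ ($J{\left(Z \right)} = -2 + 0^{2} \cdot 0 = -2 + 0 \cdot 0 = -2 + 0 = -2$)
$\left(-19914 + 8071\right) \left(E + J{\left(-99 \right)}\right) = \left(-19914 + 8071\right) \left(35869 - 2\right) = \left(-11843\right) 35867 = -424772881$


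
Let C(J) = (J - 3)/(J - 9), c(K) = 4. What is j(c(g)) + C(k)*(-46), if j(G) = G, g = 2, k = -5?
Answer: -156/7 ≈ -22.286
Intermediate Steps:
C(J) = (-3 + J)/(-9 + J)
j(c(g)) + C(k)*(-46) = 4 + ((-3 - 5)/(-9 - 5))*(-46) = 4 + (-8/(-14))*(-46) = 4 - 1/14*(-8)*(-46) = 4 + (4/7)*(-46) = 4 - 184/7 = -156/7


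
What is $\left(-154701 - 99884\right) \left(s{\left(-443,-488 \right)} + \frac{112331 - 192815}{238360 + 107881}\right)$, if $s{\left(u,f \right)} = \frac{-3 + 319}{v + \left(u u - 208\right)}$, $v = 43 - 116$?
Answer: $\frac{996883344273065}{16963039072} \approx 58768.0$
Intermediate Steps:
$v = -73$
$s{\left(u,f \right)} = \frac{316}{-281 + u^{2}}$ ($s{\left(u,f \right)} = \frac{-3 + 319}{-73 + \left(u u - 208\right)} = \frac{316}{-73 + \left(u^{2} - 208\right)} = \frac{316}{-73 + \left(-208 + u^{2}\right)} = \frac{316}{-281 + u^{2}}$)
$\left(-154701 - 99884\right) \left(s{\left(-443,-488 \right)} + \frac{112331 - 192815}{238360 + 107881}\right) = \left(-154701 - 99884\right) \left(\frac{316}{-281 + \left(-443\right)^{2}} + \frac{112331 - 192815}{238360 + 107881}\right) = - 254585 \left(\frac{316}{-281 + 196249} - \frac{80484}{346241}\right) = - 254585 \left(\frac{316}{195968} - \frac{80484}{346241}\right) = - 254585 \left(316 \cdot \frac{1}{195968} - \frac{80484}{346241}\right) = - 254585 \left(\frac{79}{48992} - \frac{80484}{346241}\right) = \left(-254585\right) \left(- \frac{3915719089}{16963039072}\right) = \frac{996883344273065}{16963039072}$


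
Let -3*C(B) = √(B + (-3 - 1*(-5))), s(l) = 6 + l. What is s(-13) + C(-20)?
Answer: -7 - I*√2 ≈ -7.0 - 1.4142*I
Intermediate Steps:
C(B) = -√(2 + B)/3 (C(B) = -√(B + (-3 - 1*(-5)))/3 = -√(B + (-3 + 5))/3 = -√(B + 2)/3 = -√(2 + B)/3)
s(-13) + C(-20) = (6 - 13) - √(2 - 20)/3 = -7 - I*√2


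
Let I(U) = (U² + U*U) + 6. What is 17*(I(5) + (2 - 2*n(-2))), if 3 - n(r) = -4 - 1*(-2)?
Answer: 816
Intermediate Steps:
n(r) = 5 (n(r) = 3 - (-4 - 1*(-2)) = 3 - (-4 + 2) = 3 - 1*(-2) = 3 + 2 = 5)
I(U) = 6 + 2*U² (I(U) = (U² + U²) + 6 = 2*U² + 6 = 6 + 2*U²)
17*(I(5) + (2 - 2*n(-2))) = 17*((6 + 2*5²) + (2 - 2*5)) = 17*((6 + 2*25) + (2 - 10)) = 17*((6 + 50) - 8) = 17*(56 - 8) = 17*48 = 816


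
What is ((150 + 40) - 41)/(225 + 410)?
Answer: 149/635 ≈ 0.23465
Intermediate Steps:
((150 + 40) - 41)/(225 + 410) = (190 - 41)/635 = 149*(1/635) = 149/635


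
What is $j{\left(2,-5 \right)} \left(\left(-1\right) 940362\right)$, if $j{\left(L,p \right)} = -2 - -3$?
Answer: $-940362$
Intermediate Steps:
$j{\left(L,p \right)} = 1$ ($j{\left(L,p \right)} = -2 + 3 = 1$)
$j{\left(2,-5 \right)} \left(\left(-1\right) 940362\right) = 1 \left(\left(-1\right) 940362\right) = 1 \left(-940362\right) = -940362$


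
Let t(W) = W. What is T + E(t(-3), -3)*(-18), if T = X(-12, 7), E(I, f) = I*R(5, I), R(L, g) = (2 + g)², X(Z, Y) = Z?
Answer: 42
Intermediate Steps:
E(I, f) = I*(2 + I)²
T = -12
T + E(t(-3), -3)*(-18) = -12 - 3*(2 - 3)²*(-18) = -12 - 3*(-1)²*(-18) = -12 - 3*1*(-18) = -12 - 3*(-18) = -12 + 54 = 42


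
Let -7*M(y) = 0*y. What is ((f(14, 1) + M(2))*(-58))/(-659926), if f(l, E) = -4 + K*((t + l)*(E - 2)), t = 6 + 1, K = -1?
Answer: 493/329963 ≈ 0.0014941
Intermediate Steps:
M(y) = 0 (M(y) = -0*y = -⅐*0 = 0)
t = 7
f(l, E) = -4 - (-2 + E)*(7 + l) (f(l, E) = -4 - (7 + l)*(E - 2) = -4 - (7 + l)*(-2 + E) = -4 - (-2 + E)*(7 + l))
((f(14, 1) + M(2))*(-58))/(-659926) = (((10 - 7*1 + 2*14 - 1*1*14) + 0)*(-58))/(-659926) = (((10 - 7 + 28 - 14) + 0)*(-58))*(-1/659926) = ((17 + 0)*(-58))*(-1/659926) = (17*(-58))*(-1/659926) = -986*(-1/659926) = 493/329963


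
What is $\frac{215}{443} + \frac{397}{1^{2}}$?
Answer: $\frac{176086}{443} \approx 397.49$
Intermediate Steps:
$\frac{215}{443} + \frac{397}{1^{2}} = 215 \cdot \frac{1}{443} + \frac{397}{1} = \frac{215}{443} + 397 \cdot 1 = \frac{215}{443} + 397 = \frac{176086}{443}$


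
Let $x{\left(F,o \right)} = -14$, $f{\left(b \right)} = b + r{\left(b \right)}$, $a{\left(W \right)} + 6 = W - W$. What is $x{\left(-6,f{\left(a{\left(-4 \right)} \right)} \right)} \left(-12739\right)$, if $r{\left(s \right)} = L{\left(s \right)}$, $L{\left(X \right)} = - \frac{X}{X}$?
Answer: $178346$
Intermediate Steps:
$a{\left(W \right)} = -6$ ($a{\left(W \right)} = -6 + \left(W - W\right) = -6 + 0 = -6$)
$L{\left(X \right)} = -1$ ($L{\left(X \right)} = \left(-1\right) 1 = -1$)
$r{\left(s \right)} = -1$
$f{\left(b \right)} = -1 + b$ ($f{\left(b \right)} = b - 1 = -1 + b$)
$x{\left(-6,f{\left(a{\left(-4 \right)} \right)} \right)} \left(-12739\right) = \left(-14\right) \left(-12739\right) = 178346$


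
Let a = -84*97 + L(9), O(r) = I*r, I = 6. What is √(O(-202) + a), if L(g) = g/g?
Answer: 7*I*√191 ≈ 96.742*I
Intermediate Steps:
L(g) = 1
O(r) = 6*r
a = -8147 (a = -84*97 + 1 = -8148 + 1 = -8147)
√(O(-202) + a) = √(6*(-202) - 8147) = √(-1212 - 8147) = √(-9359) = 7*I*√191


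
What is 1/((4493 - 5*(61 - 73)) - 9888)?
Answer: -1/5335 ≈ -0.00018744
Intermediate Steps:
1/((4493 - 5*(61 - 73)) - 9888) = 1/((4493 - 5*(-12)) - 9888) = 1/((4493 + 60) - 9888) = 1/(4553 - 9888) = 1/(-5335) = -1/5335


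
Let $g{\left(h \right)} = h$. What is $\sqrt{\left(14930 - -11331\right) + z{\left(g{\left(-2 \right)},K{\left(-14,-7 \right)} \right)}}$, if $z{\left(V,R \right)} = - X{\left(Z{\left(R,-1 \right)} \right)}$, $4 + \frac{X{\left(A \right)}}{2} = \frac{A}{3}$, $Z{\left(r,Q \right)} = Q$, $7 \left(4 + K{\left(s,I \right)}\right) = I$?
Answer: $\frac{\sqrt{236427}}{3} \approx 162.08$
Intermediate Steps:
$K{\left(s,I \right)} = -4 + \frac{I}{7}$
$X{\left(A \right)} = -8 + \frac{2 A}{3}$ ($X{\left(A \right)} = -8 + 2 \frac{A}{3} = -8 + \frac{2 A}{3}$)
$z{\left(V,R \right)} = \frac{26}{3}$ ($z{\left(V,R \right)} = - (-8 + \frac{2}{3} \left(-1\right)) = - (-8 - \frac{2}{3}) = \left(-1\right) \left(- \frac{26}{3}\right) = \frac{26}{3}$)
$\sqrt{\left(14930 - -11331\right) + z{\left(g{\left(-2 \right)},K{\left(-14,-7 \right)} \right)}} = \sqrt{\left(14930 - -11331\right) + \frac{26}{3}} = \sqrt{\left(14930 + 11331\right) + \frac{26}{3}} = \sqrt{26261 + \frac{26}{3}} = \sqrt{\frac{78809}{3}} = \frac{\sqrt{236427}}{3}$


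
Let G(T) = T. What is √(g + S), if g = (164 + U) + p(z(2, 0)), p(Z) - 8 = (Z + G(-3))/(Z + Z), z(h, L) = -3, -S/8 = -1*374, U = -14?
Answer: √3151 ≈ 56.134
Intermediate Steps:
S = 2992 (S = -(-8)*374 = -8*(-374) = 2992)
p(Z) = 8 + (-3 + Z)/(2*Z) (p(Z) = 8 + (Z - 3)/(Z + Z) = 8 + (-3 + Z)/((2*Z)) = 8 + (-3 + Z)*(1/(2*Z)) = 8 + (-3 + Z)/(2*Z))
g = 159 (g = (164 - 14) + (½)*(-3 + 17*(-3))/(-3) = 150 + (½)*(-⅓)*(-3 - 51) = 150 + (½)*(-⅓)*(-54) = 150 + 9 = 159)
√(g + S) = √(159 + 2992) = √3151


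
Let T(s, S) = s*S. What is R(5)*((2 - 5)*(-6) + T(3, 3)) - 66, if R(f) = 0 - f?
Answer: -201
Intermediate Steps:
R(f) = -f
T(s, S) = S*s
R(5)*((2 - 5)*(-6) + T(3, 3)) - 66 = (-1*5)*((2 - 5)*(-6) + 3*3) - 66 = -5*(-3*(-6) + 9) - 66 = -5*(18 + 9) - 66 = -5*27 - 66 = -135 - 66 = -201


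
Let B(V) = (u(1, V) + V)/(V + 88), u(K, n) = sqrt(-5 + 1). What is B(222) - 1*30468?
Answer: -4722429/155 + I/155 ≈ -30467.0 + 0.0064516*I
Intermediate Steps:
u(K, n) = 2*I (u(K, n) = sqrt(-4) = 2*I)
B(V) = (V + 2*I)/(88 + V) (B(V) = (2*I + V)/(V + 88) = (V + 2*I)/(88 + V))
B(222) - 1*30468 = (222 + 2*I)/(88 + 222) - 1*30468 = (222 + 2*I)/310 - 30468 = (111/155 + I/155) - 30468 = -4722429/155 + I/155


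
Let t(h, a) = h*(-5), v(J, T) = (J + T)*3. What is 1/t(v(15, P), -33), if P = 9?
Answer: -1/360 ≈ -0.0027778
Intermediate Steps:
v(J, T) = 3*J + 3*T
t(h, a) = -5*h
1/t(v(15, P), -33) = 1/(-5*(3*15 + 3*9)) = 1/(-5*(45 + 27)) = 1/(-5*72) = 1/(-360) = -1/360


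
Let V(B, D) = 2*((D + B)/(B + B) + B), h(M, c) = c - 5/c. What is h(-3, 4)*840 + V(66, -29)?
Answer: 161209/66 ≈ 2442.6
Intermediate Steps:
V(B, D) = 2*B + (B + D)/B (V(B, D) = 2*((B + D)/((2*B)) + B) = 2*((B + D)*(1/(2*B)) + B) = 2*((B + D)/(2*B) + B) = 2*(B + (B + D)/(2*B)) = 2*B + (B + D)/B)
h(-3, 4)*840 + V(66, -29) = (4 - 5/4)*840 + (1 + 2*66 - 29/66) = (4 - 5*¼)*840 + (1 + 132 - 29*1/66) = (4 - 5/4)*840 + (1 + 132 - 29/66) = (11/4)*840 + 8749/66 = 2310 + 8749/66 = 161209/66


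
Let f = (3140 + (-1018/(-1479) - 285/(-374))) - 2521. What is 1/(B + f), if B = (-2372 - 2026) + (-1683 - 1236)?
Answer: -32538/217892333 ≈ -0.00014933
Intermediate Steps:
f = 20188213/32538 (f = (3140 + (-1018*(-1/1479) - 285*(-1/374))) - 2521 = (3140 + (1018/1479 + 285/374)) - 2521 = (3140 + 47191/32538) - 2521 = 102216511/32538 - 2521 = 20188213/32538 ≈ 620.45)
B = -7317 (B = -4398 - 2919 = -7317)
1/(B + f) = 1/(-7317 + 20188213/32538) = 1/(-217892333/32538) = -32538/217892333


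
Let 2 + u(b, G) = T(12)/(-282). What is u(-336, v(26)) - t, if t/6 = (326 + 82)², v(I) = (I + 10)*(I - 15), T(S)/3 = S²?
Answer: -46943014/47 ≈ -9.9879e+5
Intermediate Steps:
T(S) = 3*S²
v(I) = (-15 + I)*(10 + I) (v(I) = (10 + I)*(-15 + I) = (-15 + I)*(10 + I))
u(b, G) = -166/47 (u(b, G) = -2 + (3*12²)/(-282) = -2 + (3*144)*(-1/282) = -2 + 432*(-1/282) = -2 - 72/47 = -166/47)
t = 998784 (t = 6*(326 + 82)² = 6*408² = 6*166464 = 998784)
u(-336, v(26)) - t = -166/47 - 1*998784 = -166/47 - 998784 = -46943014/47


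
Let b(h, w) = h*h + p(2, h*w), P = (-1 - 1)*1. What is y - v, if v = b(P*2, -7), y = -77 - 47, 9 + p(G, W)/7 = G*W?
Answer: -469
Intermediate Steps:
p(G, W) = -63 + 7*G*W (p(G, W) = -63 + 7*(G*W) = -63 + 7*G*W)
P = -2 (P = -2*1 = -2)
y = -124
b(h, w) = -63 + h² + 14*h*w (b(h, w) = h*h + (-63 + 7*2*(h*w)) = h² + (-63 + 14*h*w) = -63 + h² + 14*h*w)
v = 345 (v = -63 + (-2*2)² + 14*(-2*2)*(-7) = -63 + (-4)² + 14*(-4)*(-7) = -63 + 16 + 392 = 345)
y - v = -124 - 1*345 = -124 - 345 = -469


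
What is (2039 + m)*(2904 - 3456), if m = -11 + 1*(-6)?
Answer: -1116144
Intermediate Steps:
m = -17 (m = -11 - 6 = -17)
(2039 + m)*(2904 - 3456) = (2039 - 17)*(2904 - 3456) = 2022*(-552) = -1116144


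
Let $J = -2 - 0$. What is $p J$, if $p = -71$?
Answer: $142$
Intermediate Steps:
$J = -2$ ($J = -2 + 0 = -2$)
$p J = \left(-71\right) \left(-2\right) = 142$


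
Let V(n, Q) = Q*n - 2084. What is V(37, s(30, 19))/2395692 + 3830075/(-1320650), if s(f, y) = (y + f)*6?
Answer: -45820331204/15819353199 ≈ -2.8965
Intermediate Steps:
s(f, y) = 6*f + 6*y (s(f, y) = (f + y)*6 = 6*f + 6*y)
V(n, Q) = -2084 + Q*n
V(37, s(30, 19))/2395692 + 3830075/(-1320650) = (-2084 + (6*30 + 6*19)*37)/2395692 + 3830075/(-1320650) = (-2084 + (180 + 114)*37)*(1/2395692) + 3830075*(-1/1320650) = (-2084 + 294*37)*(1/2395692) - 153203/52826 = (-2084 + 10878)*(1/2395692) - 153203/52826 = 8794*(1/2395692) - 153203/52826 = 4397/1197846 - 153203/52826 = -45820331204/15819353199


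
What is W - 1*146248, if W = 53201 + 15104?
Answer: -77943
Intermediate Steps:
W = 68305
W - 1*146248 = 68305 - 1*146248 = 68305 - 146248 = -77943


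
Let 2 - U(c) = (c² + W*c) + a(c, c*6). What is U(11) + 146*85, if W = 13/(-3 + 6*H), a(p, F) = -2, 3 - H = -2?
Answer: 331768/27 ≈ 12288.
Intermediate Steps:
H = 5 (H = 3 - 1*(-2) = 3 + 2 = 5)
W = 13/27 (W = 13/(-3 + 6*5) = 13/(-3 + 30) = 13/27 ≈ 0.48148)
U(c) = 4 - c² - 13*c/27 (U(c) = 2 - ((c² + 13*c/27) - 2) = 2 - (-2 + c² + 13*c/27) = 2 + (2 - c² - 13*c/27) = 4 - c² - 13*c/27)
U(11) + 146*85 = (4 - 1*11² - 13/27*11) + 146*85 = (4 - 1*121 - 143/27) + 12410 = (4 - 121 - 143/27) + 12410 = -3302/27 + 12410 = 331768/27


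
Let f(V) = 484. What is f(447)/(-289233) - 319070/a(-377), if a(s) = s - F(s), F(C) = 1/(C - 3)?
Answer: 11689482840148/13811743449 ≈ 846.34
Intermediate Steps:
F(C) = 1/(-3 + C)
a(s) = s - 1/(-3 + s)
f(447)/(-289233) - 319070/a(-377) = 484/(-289233) - 319070*(-3 - 377)/(-1 - 377*(-3 - 377)) = 484*(-1/289233) - 319070*(-380/(-1 - 377*(-380))) = -484/289233 - 319070*(-380/(-1 + 143260)) = -484/289233 - 319070/((-1/380*143259)) = -484/289233 - 319070/(-143259/380) = -484/289233 - 319070*(-380/143259) = -484/289233 + 121246600/143259 = 11689482840148/13811743449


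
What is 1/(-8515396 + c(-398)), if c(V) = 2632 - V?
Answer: -1/8512366 ≈ -1.1748e-7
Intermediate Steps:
1/(-8515396 + c(-398)) = 1/(-8515396 + (2632 - 1*(-398))) = 1/(-8515396 + (2632 + 398)) = 1/(-8515396 + 3030) = 1/(-8512366) = -1/8512366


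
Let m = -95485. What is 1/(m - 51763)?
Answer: -1/147248 ≈ -6.7913e-6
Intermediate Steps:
1/(m - 51763) = 1/(-95485 - 51763) = 1/(-147248) = -1/147248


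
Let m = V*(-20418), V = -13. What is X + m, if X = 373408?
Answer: 638842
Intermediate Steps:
m = 265434 (m = -13*(-20418) = 265434)
X + m = 373408 + 265434 = 638842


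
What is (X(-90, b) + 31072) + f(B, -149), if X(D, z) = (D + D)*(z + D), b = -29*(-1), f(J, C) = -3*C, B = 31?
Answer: 42499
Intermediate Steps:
b = 29
X(D, z) = 2*D*(D + z) (X(D, z) = (2*D)*(D + z) = 2*D*(D + z))
(X(-90, b) + 31072) + f(B, -149) = (2*(-90)*(-90 + 29) + 31072) - 3*(-149) = (2*(-90)*(-61) + 31072) + 447 = (10980 + 31072) + 447 = 42052 + 447 = 42499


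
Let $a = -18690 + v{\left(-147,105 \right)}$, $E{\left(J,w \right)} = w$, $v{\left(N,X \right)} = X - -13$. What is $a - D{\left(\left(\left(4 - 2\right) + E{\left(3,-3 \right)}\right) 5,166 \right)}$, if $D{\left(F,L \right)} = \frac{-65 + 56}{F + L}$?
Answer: $- \frac{2990083}{161} \approx -18572.0$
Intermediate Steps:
$v{\left(N,X \right)} = 13 + X$ ($v{\left(N,X \right)} = X + 13 = 13 + X$)
$D{\left(F,L \right)} = - \frac{9}{F + L}$
$a = -18572$ ($a = -18690 + \left(13 + 105\right) = -18690 + 118 = -18572$)
$a - D{\left(\left(\left(4 - 2\right) + E{\left(3,-3 \right)}\right) 5,166 \right)} = -18572 - - \frac{9}{\left(\left(4 - 2\right) - 3\right) 5 + 166} = -18572 - - \frac{9}{\left(2 - 3\right) 5 + 166} = -18572 - - \frac{9}{\left(-1\right) 5 + 166} = -18572 - - \frac{9}{-5 + 166} = -18572 - - \frac{9}{161} = -18572 + \frac{9}{161} = - \frac{2990083}{161}$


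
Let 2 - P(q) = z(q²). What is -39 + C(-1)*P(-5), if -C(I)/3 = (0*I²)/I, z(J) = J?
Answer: -39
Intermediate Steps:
P(q) = 2 - q²
C(I) = 0 (C(I) = -3*0*I²/I = -0/I = -3*0 = 0)
-39 + C(-1)*P(-5) = -39 + 0*(2 - 1*(-5)²) = -39 + 0*(2 - 1*25) = -39 + 0*(2 - 25) = -39 + 0*(-23) = -39 + 0 = -39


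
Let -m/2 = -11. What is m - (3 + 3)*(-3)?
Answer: 40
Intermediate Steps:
m = 22 (m = -2*(-11) = 22)
m - (3 + 3)*(-3) = 22 - (3 + 3)*(-3) = 22 - 6*(-3) = 22 - 1*(-18) = 22 + 18 = 40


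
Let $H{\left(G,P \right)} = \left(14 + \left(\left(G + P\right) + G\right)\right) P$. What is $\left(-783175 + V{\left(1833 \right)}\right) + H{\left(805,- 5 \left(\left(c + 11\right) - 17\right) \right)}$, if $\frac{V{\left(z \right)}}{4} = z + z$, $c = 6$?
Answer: $-768511$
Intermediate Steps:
$V{\left(z \right)} = 8 z$ ($V{\left(z \right)} = 4 \left(z + z\right) = 4 \cdot 2 z = 8 z$)
$H{\left(G,P \right)} = P \left(14 + P + 2 G\right)$ ($H{\left(G,P \right)} = \left(14 + \left(P + 2 G\right)\right) P = \left(14 + P + 2 G\right) P = P \left(14 + P + 2 G\right)$)
$\left(-783175 + V{\left(1833 \right)}\right) + H{\left(805,- 5 \left(\left(c + 11\right) - 17\right) \right)} = \left(-783175 + 8 \cdot 1833\right) + - 5 \left(\left(6 + 11\right) - 17\right) \left(14 - 5 \left(\left(6 + 11\right) - 17\right) + 2 \cdot 805\right) = \left(-783175 + 14664\right) + - 5 \left(17 - 17\right) \left(14 - 5 \left(17 - 17\right) + 1610\right) = -768511 + \left(-5\right) 0 \left(14 - 0 + 1610\right) = -768511 + 0 \left(14 + 0 + 1610\right) = -768511 + 0 \cdot 1624 = -768511 + 0 = -768511$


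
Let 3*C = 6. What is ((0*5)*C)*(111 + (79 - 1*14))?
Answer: 0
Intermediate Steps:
C = 2 (C = (⅓)*6 = 2)
((0*5)*C)*(111 + (79 - 1*14)) = ((0*5)*2)*(111 + (79 - 1*14)) = (0*2)*(111 + (79 - 14)) = 0*(111 + 65) = 0*176 = 0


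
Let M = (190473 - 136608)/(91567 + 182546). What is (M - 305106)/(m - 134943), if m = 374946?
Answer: -23289743/18320229 ≈ -1.2713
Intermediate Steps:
M = 45/229 (M = 53865/274113 = 53865*(1/274113) = 45/229 ≈ 0.19651)
(M - 305106)/(m - 134943) = (45/229 - 305106)/(374946 - 134943) = -69869229/229/240003 = -69869229/229*1/240003 = -23289743/18320229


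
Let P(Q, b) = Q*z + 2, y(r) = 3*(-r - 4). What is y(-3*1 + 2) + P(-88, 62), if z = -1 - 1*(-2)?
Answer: -95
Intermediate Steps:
z = 1 (z = -1 + 2 = 1)
y(r) = -12 - 3*r (y(r) = 3*(-4 - r) = -12 - 3*r)
P(Q, b) = 2 + Q (P(Q, b) = Q*1 + 2 = Q + 2 = 2 + Q)
y(-3*1 + 2) + P(-88, 62) = (-12 - 3*(-3*1 + 2)) + (2 - 88) = (-12 - 3*(-3 + 2)) - 86 = (-12 - 3*(-1)) - 86 = (-12 + 3) - 86 = -9 - 86 = -95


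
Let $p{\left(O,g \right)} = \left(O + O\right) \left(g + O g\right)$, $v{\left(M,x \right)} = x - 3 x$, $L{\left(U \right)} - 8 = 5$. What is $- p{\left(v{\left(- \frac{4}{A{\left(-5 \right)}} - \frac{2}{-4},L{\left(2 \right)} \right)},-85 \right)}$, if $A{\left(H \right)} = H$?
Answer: $110500$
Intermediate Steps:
$L{\left(U \right)} = 13$ ($L{\left(U \right)} = 8 + 5 = 13$)
$v{\left(M,x \right)} = - 2 x$
$p{\left(O,g \right)} = 2 O \left(g + O g\right)$
$- p{\left(v{\left(- \frac{4}{A{\left(-5 \right)}} - \frac{2}{-4},L{\left(2 \right)} \right)},-85 \right)} = - 2 \left(\left(-2\right) 13\right) \left(-85\right) \left(1 - 26\right) = - 2 \left(-26\right) \left(-85\right) \left(1 - 26\right) = - 2 \left(-26\right) \left(-85\right) \left(-25\right) = \left(-1\right) \left(-110500\right) = 110500$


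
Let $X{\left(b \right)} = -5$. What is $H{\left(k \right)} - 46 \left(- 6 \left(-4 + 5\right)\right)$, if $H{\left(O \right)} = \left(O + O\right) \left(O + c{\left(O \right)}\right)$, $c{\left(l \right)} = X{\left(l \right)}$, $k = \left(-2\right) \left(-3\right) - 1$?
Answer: $276$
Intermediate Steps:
$k = 5$ ($k = 6 - 1 = 5$)
$c{\left(l \right)} = -5$
$H{\left(O \right)} = 2 O \left(-5 + O\right)$ ($H{\left(O \right)} = \left(O + O\right) \left(O - 5\right) = 2 O \left(-5 + O\right)$)
$H{\left(k \right)} - 46 \left(- 6 \left(-4 + 5\right)\right) = 2 \cdot 5 \left(-5 + 5\right) - 46 \left(- 6 \left(-4 + 5\right)\right) = 2 \cdot 5 \cdot 0 - 46 \left(\left(-6\right) 1\right) = 0 - -276 = 0 + 276 = 276$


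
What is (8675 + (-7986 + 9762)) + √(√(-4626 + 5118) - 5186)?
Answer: 10451 + √(-5186 + 2*√123) ≈ 10451.0 + 71.86*I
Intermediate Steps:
(8675 + (-7986 + 9762)) + √(√(-4626 + 5118) - 5186) = (8675 + 1776) + √(√492 - 5186) = 10451 + √(2*√123 - 5186) = 10451 + √(-5186 + 2*√123)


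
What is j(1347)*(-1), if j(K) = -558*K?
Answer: 751626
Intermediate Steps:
j(1347)*(-1) = -558*1347*(-1) = -751626*(-1) = 751626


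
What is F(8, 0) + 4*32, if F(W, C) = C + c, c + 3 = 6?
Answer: 131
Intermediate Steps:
c = 3 (c = -3 + 6 = 3)
F(W, C) = 3 + C (F(W, C) = C + 3 = 3 + C)
F(8, 0) + 4*32 = (3 + 0) + 4*32 = 3 + 128 = 131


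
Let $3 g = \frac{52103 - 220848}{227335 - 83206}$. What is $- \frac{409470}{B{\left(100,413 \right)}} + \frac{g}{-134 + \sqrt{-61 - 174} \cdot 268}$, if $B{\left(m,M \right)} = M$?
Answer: $- \frac{22324880199907975}{22517340834114} + \frac{168745 i \sqrt{235}}{27260703189} \approx -991.45 + 9.4892 \cdot 10^{-5} i$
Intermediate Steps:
$g = - \frac{168745}{432387}$ ($g = \frac{\left(52103 - 220848\right) \frac{1}{227335 - 83206}}{3} = \frac{\left(-168745\right) \frac{1}{144129}}{3} = \frac{1}{3} \left(- \frac{168745}{144129}\right) = - \frac{168745}{432387} \approx -0.39026$)
$- \frac{409470}{B{\left(100,413 \right)}} + \frac{g}{-134 + \sqrt{-61 - 174} \cdot 268} = - \frac{409470}{413} - \frac{168745}{432387 \left(-134 + \sqrt{-61 - 174} \cdot 268\right)} = \left(-409470\right) \frac{1}{413} - \frac{168745}{432387 \left(-134 + \sqrt{-235} \cdot 268\right)} = - \frac{409470}{413} - \frac{168745}{432387 \left(-134 + i \sqrt{235} \cdot 268\right)} = - \frac{409470}{413} - \frac{168745}{432387 \left(-134 + 268 i \sqrt{235}\right)}$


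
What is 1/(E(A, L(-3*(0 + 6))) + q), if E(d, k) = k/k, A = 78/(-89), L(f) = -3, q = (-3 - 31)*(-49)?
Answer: 1/1667 ≈ 0.00059988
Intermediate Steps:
q = 1666 (q = -34*(-49) = 1666)
A = -78/89 (A = 78*(-1/89) = -78/89 ≈ -0.87640)
E(d, k) = 1
1/(E(A, L(-3*(0 + 6))) + q) = 1/(1 + 1666) = 1/1667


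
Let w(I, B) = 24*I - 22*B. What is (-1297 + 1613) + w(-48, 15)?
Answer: -1166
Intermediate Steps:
w(I, B) = -22*B + 24*I
(-1297 + 1613) + w(-48, 15) = (-1297 + 1613) + (-22*15 + 24*(-48)) = 316 + (-330 - 1152) = 316 - 1482 = -1166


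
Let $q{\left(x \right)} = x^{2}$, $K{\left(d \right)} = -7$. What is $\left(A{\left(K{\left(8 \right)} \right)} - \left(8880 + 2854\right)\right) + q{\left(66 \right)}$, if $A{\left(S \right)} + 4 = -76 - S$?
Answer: $-7451$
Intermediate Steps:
$A{\left(S \right)} = -80 - S$ ($A{\left(S \right)} = -4 - \left(76 + S\right) = -80 - S$)
$\left(A{\left(K{\left(8 \right)} \right)} - \left(8880 + 2854\right)\right) + q{\left(66 \right)} = \left(\left(-80 - -7\right) - \left(8880 + 2854\right)\right) + 66^{2} = \left(\left(-80 + 7\right) - 11734\right) + 4356 = \left(-73 - 11734\right) + 4356 = -11807 + 4356 = -7451$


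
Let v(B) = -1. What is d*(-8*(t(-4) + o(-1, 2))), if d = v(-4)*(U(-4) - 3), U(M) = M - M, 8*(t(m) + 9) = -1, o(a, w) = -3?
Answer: 291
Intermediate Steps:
t(m) = -73/8 (t(m) = -9 + (1/8)*(-1) = -9 - 1/8 = -73/8)
U(M) = 0
d = 3 (d = -(0 - 3) = -1*(-3) = 3)
d*(-8*(t(-4) + o(-1, 2))) = 3*(-8*(-73/8 - 3)) = 3*(-8*(-97/8)) = 3*97 = 291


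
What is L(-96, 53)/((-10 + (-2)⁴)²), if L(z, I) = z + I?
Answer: -43/36 ≈ -1.1944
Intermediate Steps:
L(z, I) = I + z
L(-96, 53)/((-10 + (-2)⁴)²) = (53 - 96)/((-10 + (-2)⁴)²) = -43/(-10 + 16)² = -43/(6²) = -43/36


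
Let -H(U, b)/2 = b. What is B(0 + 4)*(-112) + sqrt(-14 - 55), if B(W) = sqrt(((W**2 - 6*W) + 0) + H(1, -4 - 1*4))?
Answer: -224*sqrt(2) + I*sqrt(69) ≈ -316.78 + 8.3066*I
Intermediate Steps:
H(U, b) = -2*b
B(W) = sqrt(16 + W**2 - 6*W) (B(W) = sqrt(((W**2 - 6*W) + 0) - 2*(-4 - 1*4)) = sqrt((W**2 - 6*W) - 2*(-4 - 4)) = sqrt((W**2 - 6*W) - 2*(-8)) = sqrt((W**2 - 6*W) + 16) = sqrt(16 + W**2 - 6*W))
B(0 + 4)*(-112) + sqrt(-14 - 55) = sqrt(16 + (0 + 4)**2 - 6*(0 + 4))*(-112) + sqrt(-14 - 55) = sqrt(16 + 4**2 - 6*4)*(-112) + sqrt(-69) = sqrt(16 + 16 - 24)*(-112) + I*sqrt(69) = sqrt(8)*(-112) + I*sqrt(69) = (2*sqrt(2))*(-112) + I*sqrt(69) = -224*sqrt(2) + I*sqrt(69)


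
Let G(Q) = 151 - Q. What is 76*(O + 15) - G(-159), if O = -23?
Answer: -918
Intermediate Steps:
76*(O + 15) - G(-159) = 76*(-23 + 15) - (151 - 1*(-159)) = 76*(-8) - (151 + 159) = -608 - 1*310 = -608 - 310 = -918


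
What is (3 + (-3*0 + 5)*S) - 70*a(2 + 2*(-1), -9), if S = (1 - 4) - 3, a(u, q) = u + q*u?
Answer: -27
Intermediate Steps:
S = -6 (S = -3 - 3 = -6)
(3 + (-3*0 + 5)*S) - 70*a(2 + 2*(-1), -9) = (3 + (-3*0 + 5)*(-6)) - 70*(2 + 2*(-1))*(1 - 9) = (3 + (0 + 5)*(-6)) - 70*(2 - 2)*(-8) = (3 + 5*(-6)) - 0*(-8) = (3 - 30) - 70*0 = -27 + 0 = -27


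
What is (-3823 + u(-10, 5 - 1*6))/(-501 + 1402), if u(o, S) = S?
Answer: -3824/901 ≈ -4.2442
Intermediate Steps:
(-3823 + u(-10, 5 - 1*6))/(-501 + 1402) = (-3823 + (5 - 1*6))/(-501 + 1402) = (-3823 + (5 - 6))/901 = (-3823 - 1)*(1/901) = -3824*1/901 = -3824/901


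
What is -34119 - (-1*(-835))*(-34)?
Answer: -5729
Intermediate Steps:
-34119 - (-1*(-835))*(-34) = -34119 - 835*(-34) = -34119 - 1*(-28390) = -34119 + 28390 = -5729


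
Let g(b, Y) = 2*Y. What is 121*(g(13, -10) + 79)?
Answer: 7139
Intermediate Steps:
121*(g(13, -10) + 79) = 121*(2*(-10) + 79) = 121*(-20 + 79) = 121*59 = 7139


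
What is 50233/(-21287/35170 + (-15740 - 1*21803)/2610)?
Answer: -230553646605/68797319 ≈ -3351.2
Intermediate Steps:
50233/(-21287/35170 + (-15740 - 1*21803)/2610) = 50233/(-21287*1/35170 + (-15740 - 21803)*(1/2610)) = 50233/(-21287/35170 - 37543*1/2610) = 50233/(-21287/35170 - 37543/2610) = 50233/(-68797319/4589685) = 50233*(-4589685/68797319) = -230553646605/68797319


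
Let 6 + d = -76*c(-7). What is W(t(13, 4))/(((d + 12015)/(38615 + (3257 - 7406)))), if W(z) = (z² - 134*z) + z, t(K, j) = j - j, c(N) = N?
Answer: 0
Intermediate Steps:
t(K, j) = 0
d = 526 (d = -6 - 76*(-7) = -6 + 532 = 526)
W(z) = z² - 133*z
W(t(13, 4))/(((d + 12015)/(38615 + (3257 - 7406)))) = (0*(-133 + 0))/(((526 + 12015)/(38615 + (3257 - 7406)))) = (0*(-133))/((12541/(38615 - 4149))) = 0/((12541/34466)) = 0/((12541*(1/34466))) = 0/(12541/34466) = 0*(34466/12541) = 0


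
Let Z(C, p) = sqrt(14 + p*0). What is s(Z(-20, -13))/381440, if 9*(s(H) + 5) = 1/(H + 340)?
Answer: -520103/39680211456 - sqrt(14)/396802114560 ≈ -1.3107e-5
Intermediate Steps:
Z(C, p) = sqrt(14) (Z(C, p) = sqrt(14 + 0) = sqrt(14))
s(H) = -5 + 1/(9*(340 + H)) (s(H) = -5 + 1/(9*(H + 340)) = -5 + 1/(9*(340 + H)))
s(Z(-20, -13))/381440 = ((-15299 - 45*sqrt(14))/(9*(340 + sqrt(14))))/381440 = ((-15299 - 45*sqrt(14))/(9*(340 + sqrt(14))))*(1/381440) = (-15299 - 45*sqrt(14))/(3432960*(340 + sqrt(14)))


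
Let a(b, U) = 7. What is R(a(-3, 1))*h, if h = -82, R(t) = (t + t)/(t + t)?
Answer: -82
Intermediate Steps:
R(t) = 1 (R(t) = (2*t)/((2*t)) = (2*t)*(1/(2*t)) = 1)
R(a(-3, 1))*h = 1*(-82) = -82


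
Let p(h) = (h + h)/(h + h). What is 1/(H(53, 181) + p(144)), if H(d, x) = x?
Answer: 1/182 ≈ 0.0054945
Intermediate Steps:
p(h) = 1 (p(h) = (2*h)/((2*h)) = (2*h)*(1/(2*h)) = 1)
1/(H(53, 181) + p(144)) = 1/(181 + 1) = 1/182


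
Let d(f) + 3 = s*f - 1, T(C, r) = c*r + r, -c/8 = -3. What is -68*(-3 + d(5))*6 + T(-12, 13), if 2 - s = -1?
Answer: -2939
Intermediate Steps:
c = 24 (c = -8*(-3) = 24)
s = 3 (s = 2 - 1*(-1) = 2 + 1 = 3)
T(C, r) = 25*r (T(C, r) = 24*r + r = 25*r)
d(f) = -4 + 3*f (d(f) = -3 + (3*f - 1) = -3 + (-1 + 3*f) = -4 + 3*f)
-68*(-3 + d(5))*6 + T(-12, 13) = -68*(-3 + (-4 + 3*5))*6 + 25*13 = -68*(-3 + (-4 + 15))*6 + 325 = -68*(-3 + 11)*6 + 325 = -544*6 + 325 = -68*48 + 325 = -3264 + 325 = -2939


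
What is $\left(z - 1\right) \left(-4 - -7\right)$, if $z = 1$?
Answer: $0$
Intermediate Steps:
$\left(z - 1\right) \left(-4 - -7\right) = \left(1 - 1\right) \left(-4 - -7\right) = 0 \left(-4 + 7\right) = 0 \cdot 3 = 0$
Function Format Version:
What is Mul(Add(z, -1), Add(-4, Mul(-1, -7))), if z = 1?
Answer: 0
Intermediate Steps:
Mul(Add(z, -1), Add(-4, Mul(-1, -7))) = Mul(Add(1, -1), Add(-4, Mul(-1, -7))) = Mul(0, Add(-4, 7)) = Mul(0, 3) = 0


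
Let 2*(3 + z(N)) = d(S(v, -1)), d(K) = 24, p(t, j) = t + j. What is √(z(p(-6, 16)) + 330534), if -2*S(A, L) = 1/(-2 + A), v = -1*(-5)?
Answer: 3*√36727 ≈ 574.93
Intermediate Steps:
v = 5
p(t, j) = j + t
S(A, L) = -1/(2*(-2 + A))
z(N) = 9 (z(N) = -3 + (½)*24 = -3 + 12 = 9)
√(z(p(-6, 16)) + 330534) = √(9 + 330534) = √330543 = 3*√36727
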